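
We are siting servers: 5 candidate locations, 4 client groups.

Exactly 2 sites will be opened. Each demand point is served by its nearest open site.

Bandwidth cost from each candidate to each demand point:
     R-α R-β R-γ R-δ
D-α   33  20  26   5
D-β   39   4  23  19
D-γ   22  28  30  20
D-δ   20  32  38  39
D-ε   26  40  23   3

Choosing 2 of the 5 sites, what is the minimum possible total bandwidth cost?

Open {D-β, D-ε}.
  R-α→D-ε 26, R-β→D-β 4, R-γ→D-β 23, R-δ→D-ε 3  ⇒ total 56.
Compare {D-α, D-β}: total 65.
Compare {D-β, D-δ}: total 66.
No size-2 selection does better; minimum is 56.

56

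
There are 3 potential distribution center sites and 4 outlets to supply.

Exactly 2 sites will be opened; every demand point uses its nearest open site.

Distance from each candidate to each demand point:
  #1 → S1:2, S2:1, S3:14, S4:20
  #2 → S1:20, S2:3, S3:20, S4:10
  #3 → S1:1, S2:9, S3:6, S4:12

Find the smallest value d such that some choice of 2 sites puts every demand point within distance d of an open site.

10

Open {#2, #3}.
  Farthest demand point is S4 at distance 10 (to #2); all others are ≤ 10.
With {#1, #3} the worst case is 12.
With {#1, #2} the worst case is 14.
No size-2 selection achieves below 10.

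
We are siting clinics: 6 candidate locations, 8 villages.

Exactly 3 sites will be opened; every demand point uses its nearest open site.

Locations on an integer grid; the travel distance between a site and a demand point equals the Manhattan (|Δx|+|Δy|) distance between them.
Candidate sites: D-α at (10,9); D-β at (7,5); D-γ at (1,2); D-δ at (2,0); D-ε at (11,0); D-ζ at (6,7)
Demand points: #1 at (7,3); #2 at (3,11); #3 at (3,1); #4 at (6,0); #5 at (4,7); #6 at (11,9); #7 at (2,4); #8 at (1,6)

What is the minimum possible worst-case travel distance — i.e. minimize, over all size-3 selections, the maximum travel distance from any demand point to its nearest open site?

7

Open {D-α, D-γ, D-ζ}.
  Farthest demand point is #2 at travel distance 7 (to D-ζ); all others are ≤ 7.
With {D-α, D-δ, D-ζ} the worst case is 7.
With {D-β, D-γ, D-ζ} the worst case is 7.
No size-3 selection achieves below 7.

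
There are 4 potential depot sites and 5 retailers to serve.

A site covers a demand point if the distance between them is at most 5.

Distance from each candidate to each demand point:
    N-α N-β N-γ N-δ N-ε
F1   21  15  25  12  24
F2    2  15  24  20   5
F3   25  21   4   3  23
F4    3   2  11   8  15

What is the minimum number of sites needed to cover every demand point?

Coverage sets (demand points within 5 of each site):
  F1: {}
  F2: {N-α, N-ε}
  F3: {N-γ, N-δ}
  F4: {N-α, N-β}
No 2 sites suffice: every size-2 union leaves at least one demand point uncovered.
But {F2, F3, F4} covers everything, so the minimum is 3.

3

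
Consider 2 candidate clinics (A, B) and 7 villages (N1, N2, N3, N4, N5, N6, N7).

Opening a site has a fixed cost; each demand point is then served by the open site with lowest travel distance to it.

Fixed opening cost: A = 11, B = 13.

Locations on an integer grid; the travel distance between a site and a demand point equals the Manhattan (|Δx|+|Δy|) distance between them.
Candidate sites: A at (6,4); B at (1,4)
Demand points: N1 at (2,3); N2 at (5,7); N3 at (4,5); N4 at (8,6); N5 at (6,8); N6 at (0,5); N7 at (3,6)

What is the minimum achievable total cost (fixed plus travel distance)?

Open {A}: assign each demand point to its cheapest open site.
  N1→A 5, N2→A 4, N3→A 3, N4→A 4, N5→A 4, N6→A 7, N7→A 5
  travel distance 32, fixed 11 → total 43.
Compare {A, B}: travel distance 23 + fixed 24 = 47.
Compare {B}: travel distance 37 + fixed 13 = 50.

43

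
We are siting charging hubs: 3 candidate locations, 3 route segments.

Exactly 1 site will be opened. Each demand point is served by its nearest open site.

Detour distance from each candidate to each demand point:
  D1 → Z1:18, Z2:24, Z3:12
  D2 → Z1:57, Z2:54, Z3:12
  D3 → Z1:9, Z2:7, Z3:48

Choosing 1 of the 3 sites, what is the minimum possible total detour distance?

54

Open {D1}.
  Z1→D1 18, Z2→D1 24, Z3→D1 12  ⇒ total 54.
Compare {D3}: total 64.
Compare {D2}: total 123.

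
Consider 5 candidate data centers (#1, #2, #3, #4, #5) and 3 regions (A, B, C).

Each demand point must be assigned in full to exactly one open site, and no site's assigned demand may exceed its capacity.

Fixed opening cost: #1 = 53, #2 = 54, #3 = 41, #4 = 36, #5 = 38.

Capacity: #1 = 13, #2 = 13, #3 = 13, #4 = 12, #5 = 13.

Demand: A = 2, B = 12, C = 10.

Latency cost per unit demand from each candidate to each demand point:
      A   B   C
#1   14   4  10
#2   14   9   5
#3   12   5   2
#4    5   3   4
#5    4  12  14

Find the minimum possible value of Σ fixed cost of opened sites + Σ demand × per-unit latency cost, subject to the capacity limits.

Open {#3, #4}; cheapest assignment that respects the capacities:
  #3 (cap 13, load 12): A, C — cost 2×12 + 10×2 = 44
  #4 (cap 12, load 12): B — cost 12×3 = 36
  Shipping 80, fixed 77 → total 157.
  Any other capacity-feasible assignment to {#3, #4} ships for at least 80.
Compare {#3, #4, #5}: its best feasible assignment gives total 179.
Compare {#1, #3}: its best feasible assignment gives total 186.
Every other set of open sites that can feasibly serve all demand totals ≥ 179 even under its best assignment. Minimum: 157.

157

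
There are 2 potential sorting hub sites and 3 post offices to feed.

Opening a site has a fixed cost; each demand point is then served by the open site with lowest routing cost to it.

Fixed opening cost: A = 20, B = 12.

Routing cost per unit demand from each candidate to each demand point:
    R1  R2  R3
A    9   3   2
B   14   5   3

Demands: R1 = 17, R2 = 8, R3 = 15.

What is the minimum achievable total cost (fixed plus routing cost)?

Open {A}: assign each demand point to its cheapest open site.
  R1→A 17×9=153, R2→A 8×3=24, R3→A 15×2=30
  routing cost 207, fixed 20 → total 227.
Compare {A, B}: routing cost 207 + fixed 32 = 239.
Compare {B}: routing cost 323 + fixed 12 = 335.

227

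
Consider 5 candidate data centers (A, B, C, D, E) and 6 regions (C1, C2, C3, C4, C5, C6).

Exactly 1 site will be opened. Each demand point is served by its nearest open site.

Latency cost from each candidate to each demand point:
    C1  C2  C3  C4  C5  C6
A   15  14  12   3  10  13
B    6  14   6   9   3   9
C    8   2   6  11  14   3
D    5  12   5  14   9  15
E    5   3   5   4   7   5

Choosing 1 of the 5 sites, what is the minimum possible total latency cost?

Open {E}.
  C1→E 5, C2→E 3, C3→E 5, C4→E 4, C5→E 7, C6→E 5  ⇒ total 29.
Compare {C}: total 44.
Compare {B}: total 47.
No size-1 selection does better; minimum is 29.

29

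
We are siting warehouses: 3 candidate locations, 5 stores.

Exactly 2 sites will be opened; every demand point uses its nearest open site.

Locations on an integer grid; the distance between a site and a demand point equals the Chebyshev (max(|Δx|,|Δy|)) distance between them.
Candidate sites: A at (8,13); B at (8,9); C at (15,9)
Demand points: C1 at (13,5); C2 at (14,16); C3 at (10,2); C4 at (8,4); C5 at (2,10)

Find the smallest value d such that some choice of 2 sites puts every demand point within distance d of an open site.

7

Open {A, B}.
  Farthest demand point is C3 at distance 7 (to B); all others are ≤ 7.
With {A, C} the worst case is 7.
With {B, C} the worst case is 7.
No size-2 selection achieves below 7.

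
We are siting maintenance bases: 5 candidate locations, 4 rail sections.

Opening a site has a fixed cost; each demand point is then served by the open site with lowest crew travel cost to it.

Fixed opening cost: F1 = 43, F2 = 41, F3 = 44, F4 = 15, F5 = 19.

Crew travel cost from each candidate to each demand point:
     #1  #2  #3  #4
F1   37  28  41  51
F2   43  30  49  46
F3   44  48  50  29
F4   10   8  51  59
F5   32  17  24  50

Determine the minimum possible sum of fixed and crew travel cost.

126

Open {F4, F5}: assign each demand point to its cheapest open site.
  #1→F4 10, #2→F4 8, #3→F5 24, #4→F5 50
  crew travel cost 92, fixed 34 → total 126.
Compare {F5}: crew travel cost 123 + fixed 19 = 142.
Compare {F4}: crew travel cost 128 + fixed 15 = 143.
Compare {F3, F4, F5}: crew travel cost 71 + fixed 78 = 149.
All other subsets cost ≥ 142. Minimum total cost: 126.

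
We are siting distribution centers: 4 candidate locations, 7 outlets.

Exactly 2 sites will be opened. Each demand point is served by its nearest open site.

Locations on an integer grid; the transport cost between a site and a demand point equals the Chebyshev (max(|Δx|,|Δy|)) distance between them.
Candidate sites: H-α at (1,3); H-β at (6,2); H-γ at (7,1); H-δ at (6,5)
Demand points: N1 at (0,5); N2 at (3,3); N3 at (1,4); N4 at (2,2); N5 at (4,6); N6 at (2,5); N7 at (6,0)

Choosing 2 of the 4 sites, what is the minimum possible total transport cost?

Open {H-α, H-γ}.
  N1→H-α 2, N2→H-α 2, N3→H-α 1, N4→H-α 1, N5→H-α 3, N6→H-α 2, N7→H-γ 1  ⇒ total 12.
Compare {H-α, H-β}: total 13.
Compare {H-α, H-δ}: total 15.
No size-2 selection does better; minimum is 12.

12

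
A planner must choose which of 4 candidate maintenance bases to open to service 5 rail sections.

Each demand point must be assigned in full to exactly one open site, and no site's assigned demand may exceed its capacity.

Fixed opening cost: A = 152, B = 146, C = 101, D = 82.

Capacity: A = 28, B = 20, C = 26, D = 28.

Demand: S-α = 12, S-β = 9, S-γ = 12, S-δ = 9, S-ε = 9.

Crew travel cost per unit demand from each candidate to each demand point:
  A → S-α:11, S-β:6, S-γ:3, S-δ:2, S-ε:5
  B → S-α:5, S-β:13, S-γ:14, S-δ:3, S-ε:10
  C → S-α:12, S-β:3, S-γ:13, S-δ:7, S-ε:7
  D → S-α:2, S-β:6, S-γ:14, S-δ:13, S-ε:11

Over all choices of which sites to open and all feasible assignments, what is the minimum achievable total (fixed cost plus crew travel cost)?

503

Open {A, C, D}; cheapest assignment that respects the capacities:
  A (cap 28, load 21): S-γ, S-δ — cost 12×3 + 9×2 = 54
  C (cap 26, load 18): S-β, S-ε — cost 9×3 + 9×7 = 90
  D (cap 28, load 12): S-α — cost 12×2 = 24
  Shipping 168, fixed 335 → total 503.
  Any other capacity-feasible assignment to {A, C, D} ships for at least 168.
Compare {A, D}: its best feasible assignment gives total 543.
Compare {A, B, D}: its best feasible assignment gives total 566.
Every other set of open sites that can feasibly serve all demand totals ≥ 543 even under its best assignment. Minimum: 503.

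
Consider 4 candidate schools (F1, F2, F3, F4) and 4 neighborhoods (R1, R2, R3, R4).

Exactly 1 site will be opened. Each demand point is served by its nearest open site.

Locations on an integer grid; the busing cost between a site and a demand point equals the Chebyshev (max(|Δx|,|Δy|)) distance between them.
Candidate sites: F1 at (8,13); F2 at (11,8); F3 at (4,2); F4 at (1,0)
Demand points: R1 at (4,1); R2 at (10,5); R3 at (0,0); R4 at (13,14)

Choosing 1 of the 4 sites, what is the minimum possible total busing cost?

Open {F3}.
  R1→F3 1, R2→F3 6, R3→F3 4, R4→F3 12  ⇒ total 23.
Compare {F2}: total 27.
Compare {F4}: total 27.
No size-1 selection does better; minimum is 23.

23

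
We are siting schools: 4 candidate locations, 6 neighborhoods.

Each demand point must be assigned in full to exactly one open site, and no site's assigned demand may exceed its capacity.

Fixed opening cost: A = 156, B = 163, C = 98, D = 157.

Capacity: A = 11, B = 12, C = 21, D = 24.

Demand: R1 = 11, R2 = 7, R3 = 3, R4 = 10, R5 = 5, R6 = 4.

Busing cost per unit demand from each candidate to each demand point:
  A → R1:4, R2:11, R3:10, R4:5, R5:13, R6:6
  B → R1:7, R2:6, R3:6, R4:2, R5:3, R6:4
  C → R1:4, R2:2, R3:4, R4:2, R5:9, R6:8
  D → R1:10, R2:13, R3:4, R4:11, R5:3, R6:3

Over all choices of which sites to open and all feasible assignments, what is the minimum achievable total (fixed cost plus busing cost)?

438

Open {C, D}; cheapest assignment that respects the capacities:
  C (cap 21, load 20): R2, R3, R4 — cost 7×2 + 3×4 + 10×2 = 46
  D (cap 24, load 20): R1, R5, R6 — cost 11×10 + 5×3 + 4×3 = 137
  Shipping 183, fixed 255 → total 438.
  Any other capacity-feasible assignment to {C, D} ships for at least 183.
Compare {A, C, D}: its best feasible assignment gives total 528.
Compare {B, C, D}: its best feasible assignment gives total 535.
Every other set of open sites that can feasibly serve all demand totals ≥ 528 even under its best assignment. Minimum: 438.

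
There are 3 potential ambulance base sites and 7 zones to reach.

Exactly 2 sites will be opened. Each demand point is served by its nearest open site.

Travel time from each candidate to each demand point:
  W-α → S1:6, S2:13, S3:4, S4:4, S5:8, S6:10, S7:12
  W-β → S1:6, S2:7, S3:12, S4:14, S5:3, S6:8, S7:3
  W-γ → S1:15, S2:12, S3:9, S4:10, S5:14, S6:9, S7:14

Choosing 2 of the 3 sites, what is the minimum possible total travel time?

Open {W-α, W-β}.
  S1→W-α 6, S2→W-β 7, S3→W-α 4, S4→W-α 4, S5→W-β 3, S6→W-β 8, S7→W-β 3  ⇒ total 35.
Compare {W-β, W-γ}: total 46.
Compare {W-α, W-γ}: total 55.

35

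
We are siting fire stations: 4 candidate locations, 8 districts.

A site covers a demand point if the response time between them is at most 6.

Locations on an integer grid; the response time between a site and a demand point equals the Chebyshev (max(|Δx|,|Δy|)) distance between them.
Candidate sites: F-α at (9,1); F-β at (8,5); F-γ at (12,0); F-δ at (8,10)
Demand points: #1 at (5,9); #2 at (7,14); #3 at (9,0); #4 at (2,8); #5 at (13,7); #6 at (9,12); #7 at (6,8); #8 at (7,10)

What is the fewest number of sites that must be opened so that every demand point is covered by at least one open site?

Coverage sets (demand points within 6 of each site):
  F-α: {#3, #5}
  F-β: {#1, #3, #4, #5, #7, #8}
  F-γ: {#3}
  F-δ: {#1, #2, #4, #5, #6, #7, #8}
No single site covers all 8 demand points.
But {F-α, F-δ} covers everything, so the minimum is 2.

2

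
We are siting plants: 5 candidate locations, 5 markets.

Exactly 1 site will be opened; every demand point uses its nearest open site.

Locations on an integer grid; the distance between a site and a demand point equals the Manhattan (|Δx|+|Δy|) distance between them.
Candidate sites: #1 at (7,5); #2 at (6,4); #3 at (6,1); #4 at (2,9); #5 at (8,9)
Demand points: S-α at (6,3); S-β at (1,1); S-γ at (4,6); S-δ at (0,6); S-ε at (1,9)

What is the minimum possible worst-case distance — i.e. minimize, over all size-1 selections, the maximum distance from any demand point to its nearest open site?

10

Open {#1}.
  Farthest demand point is S-β at distance 10 (to #1); all others are ≤ 10.
With {#2} the worst case is 10.
With {#4} the worst case is 10.
No size-1 selection achieves below 10.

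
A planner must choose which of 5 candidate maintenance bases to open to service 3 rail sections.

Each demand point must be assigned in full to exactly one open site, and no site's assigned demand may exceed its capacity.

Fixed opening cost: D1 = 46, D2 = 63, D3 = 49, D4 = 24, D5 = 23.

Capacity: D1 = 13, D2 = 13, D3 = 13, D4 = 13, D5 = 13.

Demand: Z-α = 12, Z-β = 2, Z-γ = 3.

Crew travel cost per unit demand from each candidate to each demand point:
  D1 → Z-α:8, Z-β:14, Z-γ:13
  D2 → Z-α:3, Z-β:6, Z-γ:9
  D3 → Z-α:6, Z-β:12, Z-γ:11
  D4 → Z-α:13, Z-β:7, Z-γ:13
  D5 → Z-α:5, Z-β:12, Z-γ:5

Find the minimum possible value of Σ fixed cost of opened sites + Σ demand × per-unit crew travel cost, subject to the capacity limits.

160

Open {D4, D5}; cheapest assignment that respects the capacities:
  D4 (cap 13, load 5): Z-β, Z-γ — cost 2×7 + 3×13 = 53
  D5 (cap 13, load 12): Z-α — cost 12×5 = 60
  Shipping 113, fixed 47 → total 160.
  Any other capacity-feasible assignment to {D4, D5} ships for at least 113.
Compare {D2, D5}: its best feasible assignment gives total 161.
Compare {D2, D4, D5}: its best feasible assignment gives total 175.
Every other set of open sites that can feasibly serve all demand totals ≥ 161 even under its best assignment. Minimum: 160.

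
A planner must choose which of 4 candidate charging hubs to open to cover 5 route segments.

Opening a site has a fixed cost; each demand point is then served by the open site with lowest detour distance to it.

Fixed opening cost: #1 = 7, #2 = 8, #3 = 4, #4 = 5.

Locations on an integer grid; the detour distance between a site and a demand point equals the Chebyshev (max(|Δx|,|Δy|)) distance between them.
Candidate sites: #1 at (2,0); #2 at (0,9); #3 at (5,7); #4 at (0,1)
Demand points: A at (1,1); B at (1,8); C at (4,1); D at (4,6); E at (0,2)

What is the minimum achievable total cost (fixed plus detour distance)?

Open {#3, #4}: assign each demand point to its cheapest open site.
  A→#4 1, B→#3 4, C→#4 4, D→#3 1, E→#4 1
  detour distance 11, fixed 9 → total 20.
Compare {#1, #3}: detour distance 10 + fixed 11 = 21.
Compare {#4}: detour distance 18 + fixed 5 = 23.
Compare {#2, #4}: detour distance 11 + fixed 13 = 24.
All other subsets cost ≥ 21. Minimum total cost: 20.

20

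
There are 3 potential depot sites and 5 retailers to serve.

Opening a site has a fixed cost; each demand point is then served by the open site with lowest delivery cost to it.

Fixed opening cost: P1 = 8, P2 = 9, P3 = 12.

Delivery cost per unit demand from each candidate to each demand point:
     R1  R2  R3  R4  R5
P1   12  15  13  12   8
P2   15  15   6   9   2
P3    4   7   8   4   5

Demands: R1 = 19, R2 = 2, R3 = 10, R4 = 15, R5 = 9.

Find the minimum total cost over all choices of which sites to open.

249

Open {P2, P3}: assign each demand point to its cheapest open site.
  R1→P3 19×4=76, R2→P3 2×7=14, R3→P2 10×6=60, R4→P3 15×4=60, R5→P2 9×2=18
  delivery cost 228, fixed 21 → total 249.
Compare {P1, P2, P3}: delivery cost 228 + fixed 29 = 257.
Compare {P3}: delivery cost 275 + fixed 12 = 287.
Compare {P1, P3}: delivery cost 275 + fixed 20 = 295.
All other subsets cost ≥ 257. Minimum total cost: 249.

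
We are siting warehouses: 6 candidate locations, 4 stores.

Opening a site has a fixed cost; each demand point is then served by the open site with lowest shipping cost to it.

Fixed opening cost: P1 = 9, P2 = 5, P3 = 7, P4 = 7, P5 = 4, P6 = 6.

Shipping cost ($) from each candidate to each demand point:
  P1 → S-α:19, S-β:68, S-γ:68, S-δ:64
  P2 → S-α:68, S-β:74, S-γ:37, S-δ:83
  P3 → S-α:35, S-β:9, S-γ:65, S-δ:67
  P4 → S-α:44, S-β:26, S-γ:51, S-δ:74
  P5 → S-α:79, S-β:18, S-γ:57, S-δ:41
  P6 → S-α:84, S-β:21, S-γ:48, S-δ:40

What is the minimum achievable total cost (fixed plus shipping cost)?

131

Open {P1, P2, P3, P5}: assign each demand point to its cheapest open site.
  S-α→P1 19, S-β→P3 9, S-γ→P2 37, S-δ→P5 41
  shipping cost 106, fixed 25 → total 131.
Compare {P1, P2, P3, P6}: shipping cost 105 + fixed 27 = 132.
Compare {P1, P2, P5}: shipping cost 115 + fixed 18 = 133.
Compare {P1, P2, P3, P5, P6}: shipping cost 105 + fixed 31 = 136.
All other subsets cost ≥ 132. Minimum total cost: 131.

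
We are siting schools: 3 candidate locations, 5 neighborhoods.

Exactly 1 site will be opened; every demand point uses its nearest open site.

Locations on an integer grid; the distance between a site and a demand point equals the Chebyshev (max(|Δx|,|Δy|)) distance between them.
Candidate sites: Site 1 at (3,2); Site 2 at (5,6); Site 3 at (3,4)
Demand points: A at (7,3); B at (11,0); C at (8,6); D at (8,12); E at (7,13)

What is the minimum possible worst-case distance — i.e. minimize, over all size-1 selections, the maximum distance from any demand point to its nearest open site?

Open {Site 2}.
  Farthest demand point is E at distance 7 (to Site 2); all others are ≤ 7.
With {Site 3} the worst case is 9.
With {Site 1} the worst case is 11.
No size-1 selection achieves below 7.

7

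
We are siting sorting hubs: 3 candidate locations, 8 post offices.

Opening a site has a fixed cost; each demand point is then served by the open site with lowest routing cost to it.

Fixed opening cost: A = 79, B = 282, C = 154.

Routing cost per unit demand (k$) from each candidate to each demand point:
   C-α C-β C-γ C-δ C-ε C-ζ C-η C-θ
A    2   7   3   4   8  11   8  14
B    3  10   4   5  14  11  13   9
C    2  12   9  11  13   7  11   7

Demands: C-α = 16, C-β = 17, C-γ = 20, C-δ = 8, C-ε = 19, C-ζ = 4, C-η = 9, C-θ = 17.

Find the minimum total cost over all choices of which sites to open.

828

Open {A}: assign each demand point to its cheapest open site.
  C-α→A 16×2=32, C-β→A 17×7=119, C-γ→A 20×3=60, C-δ→A 8×4=32, C-ε→A 19×8=152, C-ζ→A 4×11=44, C-η→A 9×8=72, C-θ→A 17×14=238
  routing cost 749, fixed 79 → total 828.
Compare {A, C}: routing cost 614 + fixed 233 = 847.
Compare {A, B}: routing cost 664 + fixed 361 = 1025.
Compare {A, B, C}: routing cost 614 + fixed 515 = 1129.
All other subsets cost ≥ 847. Minimum total cost: 828.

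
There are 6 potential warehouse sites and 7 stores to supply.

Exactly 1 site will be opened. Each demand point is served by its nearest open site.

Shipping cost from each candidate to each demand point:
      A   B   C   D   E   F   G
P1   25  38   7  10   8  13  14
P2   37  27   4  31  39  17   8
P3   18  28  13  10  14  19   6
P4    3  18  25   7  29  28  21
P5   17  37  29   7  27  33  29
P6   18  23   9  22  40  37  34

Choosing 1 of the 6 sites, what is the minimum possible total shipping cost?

Open {P3}.
  A→P3 18, B→P3 28, C→P3 13, D→P3 10, E→P3 14, F→P3 19, G→P3 6  ⇒ total 108.
Compare {P1}: total 115.
Compare {P4}: total 131.
No size-1 selection does better; minimum is 108.

108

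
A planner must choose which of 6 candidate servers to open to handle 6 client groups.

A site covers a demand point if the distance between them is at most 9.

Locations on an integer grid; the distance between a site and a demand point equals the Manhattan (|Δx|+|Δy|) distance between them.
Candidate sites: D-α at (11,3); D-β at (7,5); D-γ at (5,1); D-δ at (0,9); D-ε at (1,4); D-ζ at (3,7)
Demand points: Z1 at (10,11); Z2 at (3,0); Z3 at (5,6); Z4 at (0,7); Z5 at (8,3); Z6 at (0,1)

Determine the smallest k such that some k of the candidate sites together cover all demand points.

2

Coverage sets (demand points within 9 of each site):
  D-α: {Z1, Z3, Z5}
  D-β: {Z1, Z2, Z3, Z4, Z5}
  D-γ: {Z2, Z3, Z5, Z6}
  D-δ: {Z3, Z4, Z6}
  D-ε: {Z2, Z3, Z4, Z5, Z6}
  D-ζ: {Z2, Z3, Z4, Z5, Z6}
No single site covers all 6 demand points.
But {D-α, D-ε} covers everything, so the minimum is 2.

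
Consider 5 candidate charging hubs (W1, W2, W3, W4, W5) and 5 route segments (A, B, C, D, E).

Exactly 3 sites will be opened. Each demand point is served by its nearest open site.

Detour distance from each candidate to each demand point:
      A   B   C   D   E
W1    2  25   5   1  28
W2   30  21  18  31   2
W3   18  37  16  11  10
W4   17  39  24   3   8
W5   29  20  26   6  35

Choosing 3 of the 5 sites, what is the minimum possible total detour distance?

30

Open {W1, W2, W5}.
  A→W1 2, B→W5 20, C→W1 5, D→W1 1, E→W2 2  ⇒ total 30.
Compare {W1, W2, W3}: total 31.
Compare {W1, W2, W4}: total 31.
No size-3 selection does better; minimum is 30.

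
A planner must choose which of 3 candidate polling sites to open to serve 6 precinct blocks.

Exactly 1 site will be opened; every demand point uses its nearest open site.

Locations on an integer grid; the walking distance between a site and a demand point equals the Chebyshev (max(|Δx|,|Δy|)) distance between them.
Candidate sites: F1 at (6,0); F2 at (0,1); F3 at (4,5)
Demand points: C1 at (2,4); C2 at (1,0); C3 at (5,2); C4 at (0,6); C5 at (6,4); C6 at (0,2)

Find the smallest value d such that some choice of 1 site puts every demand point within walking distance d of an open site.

5

Open {F3}.
  Farthest demand point is C2 at walking distance 5 (to F3); all others are ≤ 5.
With {F1} the worst case is 6.
With {F2} the worst case is 6.
No size-1 selection achieves below 5.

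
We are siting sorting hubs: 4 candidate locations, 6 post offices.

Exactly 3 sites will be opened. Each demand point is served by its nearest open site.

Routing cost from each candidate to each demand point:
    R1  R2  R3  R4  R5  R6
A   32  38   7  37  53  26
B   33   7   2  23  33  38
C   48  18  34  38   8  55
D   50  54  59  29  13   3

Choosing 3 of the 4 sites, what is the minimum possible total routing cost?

76

Open {B, C, D}.
  R1→B 33, R2→B 7, R3→B 2, R4→B 23, R5→C 8, R6→D 3  ⇒ total 76.
Compare {A, B, D}: total 80.
Compare {A, C, D}: total 97.
No size-3 selection does better; minimum is 76.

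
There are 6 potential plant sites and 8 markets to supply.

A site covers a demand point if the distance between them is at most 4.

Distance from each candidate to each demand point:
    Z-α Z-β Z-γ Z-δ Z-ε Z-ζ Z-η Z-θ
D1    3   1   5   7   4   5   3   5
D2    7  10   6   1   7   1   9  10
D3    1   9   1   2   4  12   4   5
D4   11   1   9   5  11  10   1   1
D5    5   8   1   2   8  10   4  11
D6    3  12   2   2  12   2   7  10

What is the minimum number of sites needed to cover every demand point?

Coverage sets (demand points within 4 of each site):
  D1: {Z-α, Z-β, Z-ε, Z-η}
  D2: {Z-δ, Z-ζ}
  D3: {Z-α, Z-γ, Z-δ, Z-ε, Z-η}
  D4: {Z-β, Z-η, Z-θ}
  D5: {Z-γ, Z-δ, Z-η}
  D6: {Z-α, Z-γ, Z-δ, Z-ζ}
No 2 sites suffice: every size-2 union leaves at least one demand point uncovered.
But {D1, D4, D6} covers everything, so the minimum is 3.

3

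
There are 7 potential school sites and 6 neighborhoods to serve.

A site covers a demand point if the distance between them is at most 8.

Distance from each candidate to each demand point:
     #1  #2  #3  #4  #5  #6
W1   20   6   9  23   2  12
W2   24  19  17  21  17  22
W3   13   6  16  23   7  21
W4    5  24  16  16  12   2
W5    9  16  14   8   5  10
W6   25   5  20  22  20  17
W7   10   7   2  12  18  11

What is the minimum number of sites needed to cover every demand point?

3

Coverage sets (demand points within 8 of each site):
  W1: {#2, #5}
  W2: {}
  W3: {#2, #5}
  W4: {#1, #6}
  W5: {#4, #5}
  W6: {#2}
  W7: {#2, #3}
No 2 sites suffice: every size-2 union leaves at least one demand point uncovered.
But {W4, W5, W7} covers everything, so the minimum is 3.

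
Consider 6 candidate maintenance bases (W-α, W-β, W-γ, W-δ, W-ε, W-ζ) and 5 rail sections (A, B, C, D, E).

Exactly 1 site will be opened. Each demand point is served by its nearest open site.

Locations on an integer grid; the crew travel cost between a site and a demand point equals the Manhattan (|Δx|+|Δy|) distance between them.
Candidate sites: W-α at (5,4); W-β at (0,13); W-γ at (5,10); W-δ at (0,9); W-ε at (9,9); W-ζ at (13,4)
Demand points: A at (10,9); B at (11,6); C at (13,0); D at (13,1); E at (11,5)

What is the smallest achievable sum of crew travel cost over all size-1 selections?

22

Open {W-ζ}.
  A→W-ζ 8, B→W-ζ 4, C→W-ζ 4, D→W-ζ 3, E→W-ζ 3  ⇒ total 22.
Compare {W-ε}: total 37.
Compare {W-α}: total 48.
No size-1 selection does better; minimum is 22.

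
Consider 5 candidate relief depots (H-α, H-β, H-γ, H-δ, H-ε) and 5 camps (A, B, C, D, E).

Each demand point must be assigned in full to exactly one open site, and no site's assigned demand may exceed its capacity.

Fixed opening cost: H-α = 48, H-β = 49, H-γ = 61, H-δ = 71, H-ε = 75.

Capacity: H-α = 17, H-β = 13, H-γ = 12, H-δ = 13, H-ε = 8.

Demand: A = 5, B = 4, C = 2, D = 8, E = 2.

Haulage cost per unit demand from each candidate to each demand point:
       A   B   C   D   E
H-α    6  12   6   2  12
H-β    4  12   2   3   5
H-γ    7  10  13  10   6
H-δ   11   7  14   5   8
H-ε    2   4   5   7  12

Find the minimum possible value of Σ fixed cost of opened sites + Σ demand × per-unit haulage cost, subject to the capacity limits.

195

Open {H-α, H-β}; cheapest assignment that respects the capacities:
  H-α (cap 17, load 12): B, D — cost 4×12 + 8×2 = 64
  H-β (cap 13, load 9): A, C, E — cost 5×4 + 2×2 + 2×5 = 34
  Shipping 98, fixed 97 → total 195.
  Any other capacity-feasible assignment to {H-α, H-β} ships for at least 98.
Compare {H-β, H-ε}: its best feasible assignment gives total 218.
Compare {H-α, H-γ}: its best feasible assignment gives total 219.
Every other set of open sites that can feasibly serve all demand totals ≥ 218 even under its best assignment. Minimum: 195.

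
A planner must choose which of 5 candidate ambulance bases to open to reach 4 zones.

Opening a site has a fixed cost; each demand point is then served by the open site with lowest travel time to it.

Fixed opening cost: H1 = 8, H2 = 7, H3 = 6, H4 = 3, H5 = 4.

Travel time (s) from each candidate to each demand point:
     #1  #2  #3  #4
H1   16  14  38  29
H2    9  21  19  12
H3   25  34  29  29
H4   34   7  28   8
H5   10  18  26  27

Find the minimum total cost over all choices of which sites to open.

Open {H2, H4}: assign each demand point to its cheapest open site.
  #1→H2 9, #2→H4 7, #3→H2 19, #4→H4 8
  travel time 43, fixed 10 → total 53.
Compare {H2, H4, H5}: travel time 43 + fixed 14 = 57.
Compare {H4, H5}: travel time 51 + fixed 7 = 58.
Compare {H2, H3, H4}: travel time 43 + fixed 16 = 59.
All other subsets cost ≥ 57. Minimum total cost: 53.

53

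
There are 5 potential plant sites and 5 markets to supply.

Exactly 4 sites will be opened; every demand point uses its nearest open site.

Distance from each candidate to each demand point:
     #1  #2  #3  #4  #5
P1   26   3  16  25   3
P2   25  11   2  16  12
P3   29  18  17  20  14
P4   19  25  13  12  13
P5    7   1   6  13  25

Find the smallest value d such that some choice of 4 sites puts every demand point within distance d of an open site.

Open {P1, P2, P4, P5}.
  Farthest demand point is #4 at distance 12 (to P4); all others are ≤ 12.
With {P1, P3, P4, P5} the worst case is 12.
With {P2, P3, P4, P5} the worst case is 12.
No size-4 selection achieves below 12.

12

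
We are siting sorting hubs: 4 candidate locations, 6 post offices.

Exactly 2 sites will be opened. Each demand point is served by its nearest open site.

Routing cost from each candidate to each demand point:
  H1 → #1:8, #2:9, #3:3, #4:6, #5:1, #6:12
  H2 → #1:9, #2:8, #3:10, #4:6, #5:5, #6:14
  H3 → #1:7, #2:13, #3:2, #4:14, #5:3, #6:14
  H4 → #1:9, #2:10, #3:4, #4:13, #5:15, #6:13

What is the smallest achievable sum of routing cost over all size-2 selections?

37

Open {H1, H3}.
  #1→H3 7, #2→H1 9, #3→H3 2, #4→H1 6, #5→H1 1, #6→H1 12  ⇒ total 37.
Compare {H1, H2}: total 38.
Compare {H1, H4}: total 39.
No size-2 selection does better; minimum is 37.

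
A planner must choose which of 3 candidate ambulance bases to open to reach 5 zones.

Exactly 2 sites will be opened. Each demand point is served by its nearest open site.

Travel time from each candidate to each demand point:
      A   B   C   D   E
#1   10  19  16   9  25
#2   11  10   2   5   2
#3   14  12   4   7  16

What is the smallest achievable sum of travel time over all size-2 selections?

29

Open {#1, #2}.
  A→#1 10, B→#2 10, C→#2 2, D→#2 5, E→#2 2  ⇒ total 29.
Compare {#2, #3}: total 30.
Compare {#1, #3}: total 49.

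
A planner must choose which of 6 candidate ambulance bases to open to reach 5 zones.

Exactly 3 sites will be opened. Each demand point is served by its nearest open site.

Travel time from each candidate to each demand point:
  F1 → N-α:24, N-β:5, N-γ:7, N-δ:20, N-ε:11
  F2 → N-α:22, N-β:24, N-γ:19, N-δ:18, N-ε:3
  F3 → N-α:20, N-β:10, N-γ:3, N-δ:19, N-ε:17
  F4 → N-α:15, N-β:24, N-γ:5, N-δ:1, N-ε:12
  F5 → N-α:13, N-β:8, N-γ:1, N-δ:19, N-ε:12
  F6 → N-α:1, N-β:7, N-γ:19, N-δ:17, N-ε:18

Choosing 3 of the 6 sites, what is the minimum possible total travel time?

17

Open {F2, F4, F6}.
  N-α→F6 1, N-β→F6 7, N-γ→F4 5, N-δ→F4 1, N-ε→F2 3  ⇒ total 17.
Compare {F4, F5, F6}: total 22.
Compare {F1, F4, F6}: total 23.
No size-3 selection does better; minimum is 17.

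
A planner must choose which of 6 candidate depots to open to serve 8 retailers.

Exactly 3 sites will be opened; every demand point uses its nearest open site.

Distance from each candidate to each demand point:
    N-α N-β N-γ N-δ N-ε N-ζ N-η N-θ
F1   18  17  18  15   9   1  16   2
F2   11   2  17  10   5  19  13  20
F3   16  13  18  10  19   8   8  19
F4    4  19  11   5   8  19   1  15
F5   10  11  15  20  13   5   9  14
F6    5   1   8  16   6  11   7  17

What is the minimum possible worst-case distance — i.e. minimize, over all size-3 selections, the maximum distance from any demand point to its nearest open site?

Open {F1, F4, F6}.
  Farthest demand point is N-γ at distance 8 (to F6); all others are ≤ 8.
With {F1, F2, F6} the worst case is 10.
With {F1, F3, F6} the worst case is 10.
No size-3 selection achieves below 8.

8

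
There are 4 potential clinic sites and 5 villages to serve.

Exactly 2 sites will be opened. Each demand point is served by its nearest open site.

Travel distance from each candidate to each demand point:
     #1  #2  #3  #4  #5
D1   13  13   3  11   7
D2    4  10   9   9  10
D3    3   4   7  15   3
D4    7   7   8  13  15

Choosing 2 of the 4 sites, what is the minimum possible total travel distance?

Open {D1, D3}.
  #1→D3 3, #2→D3 4, #3→D1 3, #4→D1 11, #5→D3 3  ⇒ total 24.
Compare {D2, D3}: total 26.
Compare {D3, D4}: total 30.
No size-2 selection does better; minimum is 24.

24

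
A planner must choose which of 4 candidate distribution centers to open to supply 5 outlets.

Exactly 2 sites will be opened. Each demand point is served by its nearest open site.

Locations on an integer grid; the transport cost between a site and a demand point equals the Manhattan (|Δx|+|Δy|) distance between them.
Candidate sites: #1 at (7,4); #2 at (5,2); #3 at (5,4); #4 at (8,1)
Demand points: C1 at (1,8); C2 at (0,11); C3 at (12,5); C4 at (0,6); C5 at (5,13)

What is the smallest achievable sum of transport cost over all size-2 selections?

Open {#1, #3}.
  C1→#3 8, C2→#3 12, C3→#1 6, C4→#3 7, C5→#3 9  ⇒ total 42.
Compare {#2, #3}: total 44.
Compare {#3, #4}: total 44.
No size-2 selection does better; minimum is 42.

42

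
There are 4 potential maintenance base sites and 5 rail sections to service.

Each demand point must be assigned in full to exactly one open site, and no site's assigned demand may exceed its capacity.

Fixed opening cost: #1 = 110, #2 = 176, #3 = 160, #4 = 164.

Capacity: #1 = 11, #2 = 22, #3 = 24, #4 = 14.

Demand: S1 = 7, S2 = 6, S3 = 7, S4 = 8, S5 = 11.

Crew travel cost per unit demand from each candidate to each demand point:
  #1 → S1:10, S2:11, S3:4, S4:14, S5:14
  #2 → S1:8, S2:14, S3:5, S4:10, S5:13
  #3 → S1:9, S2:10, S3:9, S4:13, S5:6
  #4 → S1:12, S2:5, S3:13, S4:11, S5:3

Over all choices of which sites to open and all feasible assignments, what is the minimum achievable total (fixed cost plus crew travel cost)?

Open {#2, #3}; cheapest assignment that respects the capacities:
  #2 (cap 22, load 22): S1, S3, S4 — cost 7×8 + 7×5 + 8×10 = 171
  #3 (cap 24, load 17): S2, S5 — cost 6×10 + 11×6 = 126
  Shipping 297, fixed 336 → total 633.
  Any other capacity-feasible assignment to {#2, #3} ships for at least 297.
Compare {#1, #3, #4}: its best feasible assignment gives total 709.
Compare {#1, #2, #4}: its best feasible assignment gives total 720.
Every other set of open sites that can feasibly serve all demand totals ≥ 709 even under its best assignment. Minimum: 633.

633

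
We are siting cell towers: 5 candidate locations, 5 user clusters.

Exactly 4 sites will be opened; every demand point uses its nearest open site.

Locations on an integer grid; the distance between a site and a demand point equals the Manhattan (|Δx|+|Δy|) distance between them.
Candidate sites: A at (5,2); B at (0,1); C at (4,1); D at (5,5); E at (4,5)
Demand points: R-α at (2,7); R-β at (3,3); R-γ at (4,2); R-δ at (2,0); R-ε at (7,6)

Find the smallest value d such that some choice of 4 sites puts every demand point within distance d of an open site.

4

Open {A, B, C, E}.
  Farthest demand point is R-α at distance 4 (to E); all others are ≤ 4.
With {A, B, D, E} the worst case is 4.
With {A, C, D, E} the worst case is 4.
No size-4 selection achieves below 4.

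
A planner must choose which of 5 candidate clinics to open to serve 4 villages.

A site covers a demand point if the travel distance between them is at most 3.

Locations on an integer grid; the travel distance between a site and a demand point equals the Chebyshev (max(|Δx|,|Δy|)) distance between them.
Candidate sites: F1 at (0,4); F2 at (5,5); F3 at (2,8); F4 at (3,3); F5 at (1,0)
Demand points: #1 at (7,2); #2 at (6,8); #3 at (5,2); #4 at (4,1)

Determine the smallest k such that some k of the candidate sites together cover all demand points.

2

Coverage sets (demand points within 3 of each site):
  F1: {}
  F2: {#1, #2, #3}
  F3: {}
  F4: {#3, #4}
  F5: {#4}
No single site covers all 4 demand points.
But {F2, F4} covers everything, so the minimum is 2.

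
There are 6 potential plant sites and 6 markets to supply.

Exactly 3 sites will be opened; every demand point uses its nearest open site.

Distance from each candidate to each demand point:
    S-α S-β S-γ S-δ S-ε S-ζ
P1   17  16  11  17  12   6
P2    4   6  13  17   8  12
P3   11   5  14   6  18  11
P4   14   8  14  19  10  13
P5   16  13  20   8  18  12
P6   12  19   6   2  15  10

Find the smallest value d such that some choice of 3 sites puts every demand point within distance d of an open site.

Open {P1, P2, P6}.
  Farthest demand point is S-ε at distance 8 (to P2); all others are ≤ 8.
With {P2, P3, P6} the worst case is 10.
With {P2, P4, P6} the worst case is 10.
No size-3 selection achieves below 8.

8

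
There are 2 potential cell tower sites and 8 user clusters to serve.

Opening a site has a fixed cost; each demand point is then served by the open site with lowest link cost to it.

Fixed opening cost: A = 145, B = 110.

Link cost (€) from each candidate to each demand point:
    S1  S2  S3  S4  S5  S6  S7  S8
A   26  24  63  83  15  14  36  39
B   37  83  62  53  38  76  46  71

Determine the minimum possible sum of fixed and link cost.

Open {A}: assign each demand point to its cheapest open site.
  S1→A 26, S2→A 24, S3→A 63, S4→A 83, S5→A 15, S6→A 14, S7→A 36, S8→A 39
  link cost 300, fixed 145 → total 445.
Compare {A, B}: link cost 269 + fixed 255 = 524.
Compare {B}: link cost 466 + fixed 110 = 576.

445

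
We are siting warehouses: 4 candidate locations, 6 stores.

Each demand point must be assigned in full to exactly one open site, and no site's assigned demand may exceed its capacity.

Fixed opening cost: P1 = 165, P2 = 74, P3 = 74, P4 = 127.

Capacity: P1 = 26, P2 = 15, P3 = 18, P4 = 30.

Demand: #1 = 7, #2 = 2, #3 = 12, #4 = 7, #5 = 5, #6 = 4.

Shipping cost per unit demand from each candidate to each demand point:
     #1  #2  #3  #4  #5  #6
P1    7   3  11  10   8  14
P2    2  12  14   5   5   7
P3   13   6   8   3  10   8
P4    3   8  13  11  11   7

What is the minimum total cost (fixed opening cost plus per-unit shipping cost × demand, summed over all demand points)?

Open {P2, P4}; cheapest assignment that respects the capacities:
  P2 (cap 15, load 12): #4, #5 — cost 7×5 + 5×5 = 60
  P4 (cap 30, load 25): #1, #2, #3, #6 — cost 7×3 + 2×8 + 12×13 + 4×7 = 221
  Shipping 281, fixed 201 → total 482.
  Any other capacity-feasible assignment to {P2, P4} ships for at least 281.
Compare {P3, P4}: its best feasible assignment gives total 489.
Compare {P2, P3, P4}: its best feasible assignment gives total 492.
Every other set of open sites that can feasibly serve all demand totals ≥ 489 even under its best assignment. Minimum: 482.

482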